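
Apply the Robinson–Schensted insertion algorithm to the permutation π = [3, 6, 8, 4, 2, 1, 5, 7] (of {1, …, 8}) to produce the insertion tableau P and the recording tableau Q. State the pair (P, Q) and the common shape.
P = [1, 4, 5, 7] / [2, 8] / [3] / [6];  Q = [1, 2, 3, 8] / [4, 7] / [5] / [6];  common shape = (4, 2, 1, 1)

Row-insert the values π_1, π_2, … into P one at a time, bumping the leftmost entry strictly greater than the inserted value down to the next row. The recording tableau Q records, in position (i, j), the step at which that cell was added to P.
  Insert 3 (step 1): P = [3];  Q = [1]
  Insert 6 (step 2): P = [3, 6];  Q = [1, 2]
  Insert 8 (step 3): P = [3, 6, 8];  Q = [1, 2, 3]
  Insert 4 (step 4): P = [3, 4, 8] / [6];  Q = [1, 2, 3] / [4]
  Insert 2 (step 5): P = [2, 4, 8] / [3] / [6];  Q = [1, 2, 3] / [4] / [5]
  Insert 1 (step 6): P = [1, 4, 8] / [2] / [3] / [6];  Q = [1, 2, 3] / [4] / [5] / [6]
  Insert 5 (step 7): P = [1, 4, 5] / [2, 8] / [3] / [6];  Q = [1, 2, 3] / [4, 7] / [5] / [6]
  Insert 7 (step 8): P = [1, 4, 5, 7] / [2, 8] / [3] / [6];  Q = [1, 2, 3, 8] / [4, 7] / [5] / [6]
Final shape: (4, 2, 1, 1).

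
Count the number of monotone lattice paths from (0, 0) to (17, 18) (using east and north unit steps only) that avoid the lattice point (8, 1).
Number of paths = 4509446700

Total paths from (0, 0) to (17, 18): C(35, 17) = 4537567650. Paths through (8, 1): (paths (0, 0) → (8, 1)) × (paths (8, 1) → (17, 18)) = C(9, 8) · C(26, 9) = 9 · 3124550 = 28120950. Avoidance count = 4537567650 − 28120950 = 4509446700.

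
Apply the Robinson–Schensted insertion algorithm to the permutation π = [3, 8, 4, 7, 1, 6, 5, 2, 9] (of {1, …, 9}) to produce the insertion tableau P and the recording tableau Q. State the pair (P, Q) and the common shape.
P = [1, 2, 5, 9] / [3, 4] / [6] / [7] / [8];  Q = [1, 2, 4, 9] / [3, 6] / [5] / [7] / [8];  common shape = (4, 2, 1, 1, 1)

Row-insert the values π_1, π_2, … into P one at a time, bumping the leftmost entry strictly greater than the inserted value down to the next row. The recording tableau Q records, in position (i, j), the step at which that cell was added to P.
  Insert 3 (step 1): P = [3];  Q = [1]
  Insert 8 (step 2): P = [3, 8];  Q = [1, 2]
  Insert 4 (step 3): P = [3, 4] / [8];  Q = [1, 2] / [3]
  Insert 7 (step 4): P = [3, 4, 7] / [8];  Q = [1, 2, 4] / [3]
  Insert 1 (step 5): P = [1, 4, 7] / [3] / [8];  Q = [1, 2, 4] / [3] / [5]
  Insert 6 (step 6): P = [1, 4, 6] / [3, 7] / [8];  Q = [1, 2, 4] / [3, 6] / [5]
  Insert 5 (step 7): P = [1, 4, 5] / [3, 6] / [7] / [8];  Q = [1, 2, 4] / [3, 6] / [5] / [7]
  Insert 2 (step 8): P = [1, 2, 5] / [3, 4] / [6] / [7] / [8];  Q = [1, 2, 4] / [3, 6] / [5] / [7] / [8]
  Insert 9 (step 9): P = [1, 2, 5, 9] / [3, 4] / [6] / [7] / [8];  Q = [1, 2, 4, 9] / [3, 6] / [5] / [7] / [8]
Final shape: (4, 2, 1, 1, 1).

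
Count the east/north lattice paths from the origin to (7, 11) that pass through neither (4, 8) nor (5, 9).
Number of paths = 15852

Inclusion–exclusion. Total paths: C(18, 7) = 31824. Through P₁: C(12, 4)·C(6, 3) = 9900. Through P₂: C(14, 5)·C(4, 2) = 12012. Since P₁ is strictly southwest of P₂, a monotone path through both must visit P₁ then P₂; paths through both = C(12, 4)·C(2, 1)·C(4, 2) = 5940. Avoid both = 31824 − 9900 − 12012 + 5940 = 15852.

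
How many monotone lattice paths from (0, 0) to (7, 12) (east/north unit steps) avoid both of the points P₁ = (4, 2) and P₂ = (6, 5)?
Number of paths = 43602

Inclusion–exclusion. Total paths: C(19, 7) = 50388. Through P₁: C(6, 4)·C(13, 3) = 4290. Through P₂: C(11, 6)·C(8, 1) = 3696. Since P₁ is strictly southwest of P₂, a monotone path through both must visit P₁ then P₂; paths through both = C(6, 4)·C(5, 2)·C(8, 1) = 1200. Avoid both = 50388 − 4290 − 3696 + 1200 = 43602.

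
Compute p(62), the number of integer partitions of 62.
p(62) = 1300156

Compute p(n) via the recurrence p(n, m) = p(n, m−1) + p(n−m, m), where p(n, m) counts partitions of n with all parts ≤ m and p(n) = p(n, n). The base cases are p(0, m) = 1 and p(n, 0) = 0 for n > 0. Filling the table yields p(62) = 1300156. (Euler's pentagonal recurrence is an alternative.)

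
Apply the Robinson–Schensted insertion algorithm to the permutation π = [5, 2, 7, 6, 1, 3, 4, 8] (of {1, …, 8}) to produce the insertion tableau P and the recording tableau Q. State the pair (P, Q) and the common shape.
P = [1, 3, 4, 8] / [2, 6] / [5, 7];  Q = [1, 3, 7, 8] / [2, 4] / [5, 6];  common shape = (4, 2, 2)

Row-insert the values π_1, π_2, … into P one at a time, bumping the leftmost entry strictly greater than the inserted value down to the next row. The recording tableau Q records, in position (i, j), the step at which that cell was added to P.
  Insert 5 (step 1): P = [5];  Q = [1]
  Insert 2 (step 2): P = [2] / [5];  Q = [1] / [2]
  Insert 7 (step 3): P = [2, 7] / [5];  Q = [1, 3] / [2]
  Insert 6 (step 4): P = [2, 6] / [5, 7];  Q = [1, 3] / [2, 4]
  Insert 1 (step 5): P = [1, 6] / [2, 7] / [5];  Q = [1, 3] / [2, 4] / [5]
  Insert 3 (step 6): P = [1, 3] / [2, 6] / [5, 7];  Q = [1, 3] / [2, 4] / [5, 6]
  Insert 4 (step 7): P = [1, 3, 4] / [2, 6] / [5, 7];  Q = [1, 3, 7] / [2, 4] / [5, 6]
  Insert 8 (step 8): P = [1, 3, 4, 8] / [2, 6] / [5, 7];  Q = [1, 3, 7, 8] / [2, 4] / [5, 6]
Final shape: (4, 2, 2).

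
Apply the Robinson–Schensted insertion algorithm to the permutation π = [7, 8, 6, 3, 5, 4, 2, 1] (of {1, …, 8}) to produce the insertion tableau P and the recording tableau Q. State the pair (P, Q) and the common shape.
P = [1, 4] / [2, 8] / [3] / [5] / [6] / [7];  Q = [1, 2] / [3, 5] / [4] / [6] / [7] / [8];  common shape = (2, 2, 1, 1, 1, 1)

Row-insert the values π_1, π_2, … into P one at a time, bumping the leftmost entry strictly greater than the inserted value down to the next row. The recording tableau Q records, in position (i, j), the step at which that cell was added to P.
  Insert 7 (step 1): P = [7];  Q = [1]
  Insert 8 (step 2): P = [7, 8];  Q = [1, 2]
  Insert 6 (step 3): P = [6, 8] / [7];  Q = [1, 2] / [3]
  Insert 3 (step 4): P = [3, 8] / [6] / [7];  Q = [1, 2] / [3] / [4]
  Insert 5 (step 5): P = [3, 5] / [6, 8] / [7];  Q = [1, 2] / [3, 5] / [4]
  Insert 4 (step 6): P = [3, 4] / [5, 8] / [6] / [7];  Q = [1, 2] / [3, 5] / [4] / [6]
  Insert 2 (step 7): P = [2, 4] / [3, 8] / [5] / [6] / [7];  Q = [1, 2] / [3, 5] / [4] / [6] / [7]
  Insert 1 (step 8): P = [1, 4] / [2, 8] / [3] / [5] / [6] / [7];  Q = [1, 2] / [3, 5] / [4] / [6] / [7] / [8]
Final shape: (2, 2, 1, 1, 1, 1).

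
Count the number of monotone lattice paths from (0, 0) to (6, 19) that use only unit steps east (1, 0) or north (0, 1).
Number of paths = 177100

A monotone lattice path from (0, 0) to (6, 19) consists of 6 east steps and 19 north steps in some order, so it is determined by which 6 of the 25 steps are east. The count is C(25, 6) = 177100.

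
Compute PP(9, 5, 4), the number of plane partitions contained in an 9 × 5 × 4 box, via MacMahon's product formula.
PP(9, 5, 4) = 23029990984

Evaluate the triple product over i = 1..9, j = 1..5, k = 1..4. The factors are (2/1) · (3/2) · (4/3) · (5/4) · (3/2) · (4/3) · (5/4) · (6/5) · … (180 factors total). The numerators and denominators telescope so the product is an integer; carrying out the multiplication exactly gives PP(9, 5, 4) = 23029990984.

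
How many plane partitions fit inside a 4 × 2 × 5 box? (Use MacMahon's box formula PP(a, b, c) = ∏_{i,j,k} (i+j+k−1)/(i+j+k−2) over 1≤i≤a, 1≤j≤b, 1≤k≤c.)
PP(4, 2, 5) = 5292

Evaluate the triple product over i = 1..4, j = 1..2, k = 1..5. The factors are (2/1) · (3/2) · (4/3) · (5/4) · (6/5) · (3/2) · (4/3) · (5/4) · … (40 factors total). The numerators and denominators telescope so the product is an integer; carrying out the multiplication exactly gives PP(4, 2, 5) = 5292.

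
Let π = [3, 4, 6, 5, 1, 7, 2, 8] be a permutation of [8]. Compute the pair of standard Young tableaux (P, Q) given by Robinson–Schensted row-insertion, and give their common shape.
P = [1, 2, 5, 7, 8] / [3, 4] / [6];  Q = [1, 2, 3, 6, 8] / [4, 7] / [5];  common shape = (5, 2, 1)

Row-insert the values π_1, π_2, … into P one at a time, bumping the leftmost entry strictly greater than the inserted value down to the next row. The recording tableau Q records, in position (i, j), the step at which that cell was added to P.
  Insert 3 (step 1): P = [3];  Q = [1]
  Insert 4 (step 2): P = [3, 4];  Q = [1, 2]
  Insert 6 (step 3): P = [3, 4, 6];  Q = [1, 2, 3]
  Insert 5 (step 4): P = [3, 4, 5] / [6];  Q = [1, 2, 3] / [4]
  Insert 1 (step 5): P = [1, 4, 5] / [3] / [6];  Q = [1, 2, 3] / [4] / [5]
  Insert 7 (step 6): P = [1, 4, 5, 7] / [3] / [6];  Q = [1, 2, 3, 6] / [4] / [5]
  Insert 2 (step 7): P = [1, 2, 5, 7] / [3, 4] / [6];  Q = [1, 2, 3, 6] / [4, 7] / [5]
  Insert 8 (step 8): P = [1, 2, 5, 7, 8] / [3, 4] / [6];  Q = [1, 2, 3, 6, 8] / [4, 7] / [5]
Final shape: (5, 2, 1).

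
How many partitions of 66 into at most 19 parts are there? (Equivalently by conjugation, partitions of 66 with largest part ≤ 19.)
p(66, parts ≤ 19) = 1700603

Use the recurrence p(n, m) = p(n, m−1) + p(n−m, m): either the largest part is < m (count p(n, m−1)) or the largest part is exactly m (remove one copy of m, count p(n−m, m)). With p(0, ·) = 1 this gives p(66, parts ≤ 19) = 1700603. (By conjugating Young diagrams, this also counts partitions of 66 into at most 19 parts.)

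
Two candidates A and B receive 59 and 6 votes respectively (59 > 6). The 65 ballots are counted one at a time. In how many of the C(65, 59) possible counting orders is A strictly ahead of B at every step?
Strict-lead orderings = 67349856

Total orderings of the 65 votes with 59 for A: C(65, 59) = 82598880. By the Bertrand ballot formula (Cycle Lemma / reflection principle), the number of orderings in which A is strictly ahead of B throughout is (p − q)/(p + q) · C(p + q, p) = (59 − 6)/(59 + 6) · 82598880 = 67349856.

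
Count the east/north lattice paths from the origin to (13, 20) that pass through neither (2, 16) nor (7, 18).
Number of paths = 559587959

Inclusion–exclusion. Total paths: C(33, 13) = 573166440. Through P₁: C(18, 2)·C(15, 11) = 208845. Through P₂: C(25, 7)·C(8, 6) = 13459600. Since P₁ is strictly southwest of P₂, a monotone path through both must visit P₁ then P₂; paths through both = C(18, 2)·C(7, 5)·C(8, 6) = 89964. Avoid both = 573166440 − 208845 − 13459600 + 89964 = 559587959.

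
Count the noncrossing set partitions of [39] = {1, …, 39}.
C_39 = 680425371729975800390

These noncrossing partitions are counted by the Catalan number C_n = (1/(n + 1)) · C(2n, n). For n = 39: C_39 = (1/40) · C(78, 39) = 27217014869199032015600/40 = 680425371729975800390.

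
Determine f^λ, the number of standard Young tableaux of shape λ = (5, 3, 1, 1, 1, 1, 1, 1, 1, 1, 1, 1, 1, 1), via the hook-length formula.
# SYT of shape (5, 3, 1, 1, 1, 1, 1, 1, 1, 1, 1, 1, 1, 1) = 235144

Hook-length formula: f^λ = n! / Π hook(c), product over all cells c of the Young diagram. For λ = (5, 3, 1, 1, 1, 1, 1, 1, 1, 1, 1, 1, 1, 1), n = 20 boxes. Hook lengths by row (left-to-right, top-to-bottom): [18, 5, 4, 2, 1]; [15, 2, 1]; [12]; [11]; [10]; [9]; [8]; [7]; [6]; [5]; [4]; [3]; [2]; [1]. Product of hooks = 10346434560000. So f^λ = 20! / 10346434560000 = 2432902008176640000 / 10346434560000 = 235144.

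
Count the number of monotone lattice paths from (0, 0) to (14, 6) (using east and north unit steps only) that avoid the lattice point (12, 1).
Number of paths = 38487

Total paths from (0, 0) to (14, 6): C(20, 14) = 38760. Paths through (12, 1): (paths (0, 0) → (12, 1)) × (paths (12, 1) → (14, 6)) = C(13, 12) · C(7, 2) = 13 · 21 = 273. Avoidance count = 38760 − 273 = 38487.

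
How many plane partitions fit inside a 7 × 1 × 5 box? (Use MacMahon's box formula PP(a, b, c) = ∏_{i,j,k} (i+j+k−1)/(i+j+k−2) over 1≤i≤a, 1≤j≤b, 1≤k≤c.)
PP(7, 1, 5) = 792

Evaluate the triple product over i = 1..7, j = 1..1, k = 1..5. The factors are (2/1) · (3/2) · (4/3) · (5/4) · (6/5) · (3/2) · (4/3) · (5/4) · … (35 factors total). The numerators and denominators telescope so the product is an integer; carrying out the multiplication exactly gives PP(7, 1, 5) = 792.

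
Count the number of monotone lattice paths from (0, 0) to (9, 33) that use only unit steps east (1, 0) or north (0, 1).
Number of paths = 445891810

A monotone lattice path from (0, 0) to (9, 33) consists of 9 east steps and 33 north steps in some order, so it is determined by which 9 of the 42 steps are east. The count is C(42, 9) = 445891810.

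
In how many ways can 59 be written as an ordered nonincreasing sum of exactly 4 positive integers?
p(59, 4 parts) = 1495

Partitions of n into exactly k parts are in bijection with partitions of n − k into at most k parts (subtract 1 from each part). So p(59, exactly 4) = p(55, parts ≤ 4). Computing via the recurrence p(m, j) = p(m, j−1) + p(m−j, j) gives 1495.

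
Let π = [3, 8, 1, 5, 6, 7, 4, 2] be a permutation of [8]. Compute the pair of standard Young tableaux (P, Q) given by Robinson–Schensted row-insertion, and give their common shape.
P = [1, 2, 6, 7] / [3, 4] / [5] / [8];  Q = [1, 2, 5, 6] / [3, 4] / [7] / [8];  common shape = (4, 2, 1, 1)

Row-insert the values π_1, π_2, … into P one at a time, bumping the leftmost entry strictly greater than the inserted value down to the next row. The recording tableau Q records, in position (i, j), the step at which that cell was added to P.
  Insert 3 (step 1): P = [3];  Q = [1]
  Insert 8 (step 2): P = [3, 8];  Q = [1, 2]
  Insert 1 (step 3): P = [1, 8] / [3];  Q = [1, 2] / [3]
  Insert 5 (step 4): P = [1, 5] / [3, 8];  Q = [1, 2] / [3, 4]
  Insert 6 (step 5): P = [1, 5, 6] / [3, 8];  Q = [1, 2, 5] / [3, 4]
  Insert 7 (step 6): P = [1, 5, 6, 7] / [3, 8];  Q = [1, 2, 5, 6] / [3, 4]
  Insert 4 (step 7): P = [1, 4, 6, 7] / [3, 5] / [8];  Q = [1, 2, 5, 6] / [3, 4] / [7]
  Insert 2 (step 8): P = [1, 2, 6, 7] / [3, 4] / [5] / [8];  Q = [1, 2, 5, 6] / [3, 4] / [7] / [8]
Final shape: (4, 2, 1, 1).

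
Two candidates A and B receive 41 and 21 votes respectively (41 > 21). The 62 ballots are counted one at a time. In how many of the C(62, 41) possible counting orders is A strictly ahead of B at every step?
Strict-lead orderings = 5939663527389900

Total orderings of the 62 votes with 41 for A: C(62, 41) = 18412956934908690. By the Bertrand ballot formula (Cycle Lemma / reflection principle), the number of orderings in which A is strictly ahead of B throughout is (p − q)/(p + q) · C(p + q, p) = (41 − 21)/(41 + 21) · 18412956934908690 = 5939663527389900.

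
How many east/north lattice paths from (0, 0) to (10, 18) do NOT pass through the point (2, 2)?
Number of paths = 8710284

Total paths from (0, 0) to (10, 18): C(28, 10) = 13123110. Paths through (2, 2): (paths (0, 0) → (2, 2)) × (paths (2, 2) → (10, 18)) = C(4, 2) · C(24, 8) = 6 · 735471 = 4412826. Avoidance count = 13123110 − 4412826 = 8710284.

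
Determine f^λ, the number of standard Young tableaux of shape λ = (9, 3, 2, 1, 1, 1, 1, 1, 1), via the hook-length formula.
# SYT of shape (9, 3, 2, 1, 1, 1, 1, 1, 1) = 14378364

Hook-length formula: f^λ = n! / Π hook(c), product over all cells c of the Young diagram. For λ = (9, 3, 2, 1, 1, 1, 1, 1, 1), n = 20 boxes. Hook lengths by row (left-to-right, top-to-bottom): [17, 10, 8, 6, 5, 4, 3, 2, 1]; [10, 3, 1]; [8, 1]; [6]; [5]; [4]; [3]; [2]; [1]. Product of hooks = 169205760000. So f^λ = 20! / 169205760000 = 2432902008176640000 / 169205760000 = 14378364.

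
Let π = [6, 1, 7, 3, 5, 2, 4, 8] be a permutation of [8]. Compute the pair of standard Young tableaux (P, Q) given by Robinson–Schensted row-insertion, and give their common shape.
P = [1, 2, 4, 8] / [3, 5] / [6, 7];  Q = [1, 3, 5, 8] / [2, 4] / [6, 7];  common shape = (4, 2, 2)

Row-insert the values π_1, π_2, … into P one at a time, bumping the leftmost entry strictly greater than the inserted value down to the next row. The recording tableau Q records, in position (i, j), the step at which that cell was added to P.
  Insert 6 (step 1): P = [6];  Q = [1]
  Insert 1 (step 2): P = [1] / [6];  Q = [1] / [2]
  Insert 7 (step 3): P = [1, 7] / [6];  Q = [1, 3] / [2]
  Insert 3 (step 4): P = [1, 3] / [6, 7];  Q = [1, 3] / [2, 4]
  Insert 5 (step 5): P = [1, 3, 5] / [6, 7];  Q = [1, 3, 5] / [2, 4]
  Insert 2 (step 6): P = [1, 2, 5] / [3, 7] / [6];  Q = [1, 3, 5] / [2, 4] / [6]
  Insert 4 (step 7): P = [1, 2, 4] / [3, 5] / [6, 7];  Q = [1, 3, 5] / [2, 4] / [6, 7]
  Insert 8 (step 8): P = [1, 2, 4, 8] / [3, 5] / [6, 7];  Q = [1, 3, 5, 8] / [2, 4] / [6, 7]
Final shape: (4, 2, 2).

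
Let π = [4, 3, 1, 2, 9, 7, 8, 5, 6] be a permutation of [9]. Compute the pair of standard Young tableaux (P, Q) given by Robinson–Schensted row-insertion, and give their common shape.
P = [1, 2, 5, 6] / [3, 7, 8] / [4, 9];  Q = [1, 4, 5, 7] / [2, 6, 9] / [3, 8];  common shape = (4, 3, 2)

Row-insert the values π_1, π_2, … into P one at a time, bumping the leftmost entry strictly greater than the inserted value down to the next row. The recording tableau Q records, in position (i, j), the step at which that cell was added to P.
  Insert 4 (step 1): P = [4];  Q = [1]
  Insert 3 (step 2): P = [3] / [4];  Q = [1] / [2]
  Insert 1 (step 3): P = [1] / [3] / [4];  Q = [1] / [2] / [3]
  Insert 2 (step 4): P = [1, 2] / [3] / [4];  Q = [1, 4] / [2] / [3]
  Insert 9 (step 5): P = [1, 2, 9] / [3] / [4];  Q = [1, 4, 5] / [2] / [3]
  Insert 7 (step 6): P = [1, 2, 7] / [3, 9] / [4];  Q = [1, 4, 5] / [2, 6] / [3]
  Insert 8 (step 7): P = [1, 2, 7, 8] / [3, 9] / [4];  Q = [1, 4, 5, 7] / [2, 6] / [3]
  Insert 5 (step 8): P = [1, 2, 5, 8] / [3, 7] / [4, 9];  Q = [1, 4, 5, 7] / [2, 6] / [3, 8]
  Insert 6 (step 9): P = [1, 2, 5, 6] / [3, 7, 8] / [4, 9];  Q = [1, 4, 5, 7] / [2, 6, 9] / [3, 8]
Final shape: (4, 3, 2).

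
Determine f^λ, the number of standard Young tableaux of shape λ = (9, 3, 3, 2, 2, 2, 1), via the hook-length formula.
# SYT of shape (9, 3, 3, 2, 2, 2, 1) = 735385728

Hook-length formula: f^λ = n! / Π hook(c), product over all cells c of the Young diagram. For λ = (9, 3, 3, 2, 2, 2, 1), n = 22 boxes. Hook lengths by row (left-to-right, top-to-bottom): [15, 13, 9, 6, 5, 4, 3, 2, 1]; [8, 6, 2]; [7, 5, 1]; [5, 3]; [4, 2]; [3, 1]; [1]. Product of hooks = 1528450560000. So f^λ = 22! / 1528450560000 = 1124000727777607680000 / 1528450560000 = 735385728.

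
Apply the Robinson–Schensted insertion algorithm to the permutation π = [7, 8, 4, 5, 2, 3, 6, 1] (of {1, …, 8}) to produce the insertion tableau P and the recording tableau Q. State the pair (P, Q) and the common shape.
P = [1, 3, 6] / [2, 5] / [4, 8] / [7];  Q = [1, 2, 7] / [3, 4] / [5, 6] / [8];  common shape = (3, 2, 2, 1)

Row-insert the values π_1, π_2, … into P one at a time, bumping the leftmost entry strictly greater than the inserted value down to the next row. The recording tableau Q records, in position (i, j), the step at which that cell was added to P.
  Insert 7 (step 1): P = [7];  Q = [1]
  Insert 8 (step 2): P = [7, 8];  Q = [1, 2]
  Insert 4 (step 3): P = [4, 8] / [7];  Q = [1, 2] / [3]
  Insert 5 (step 4): P = [4, 5] / [7, 8];  Q = [1, 2] / [3, 4]
  Insert 2 (step 5): P = [2, 5] / [4, 8] / [7];  Q = [1, 2] / [3, 4] / [5]
  Insert 3 (step 6): P = [2, 3] / [4, 5] / [7, 8];  Q = [1, 2] / [3, 4] / [5, 6]
  Insert 6 (step 7): P = [2, 3, 6] / [4, 5] / [7, 8];  Q = [1, 2, 7] / [3, 4] / [5, 6]
  Insert 1 (step 8): P = [1, 3, 6] / [2, 5] / [4, 8] / [7];  Q = [1, 2, 7] / [3, 4] / [5, 6] / [8]
Final shape: (3, 2, 2, 1).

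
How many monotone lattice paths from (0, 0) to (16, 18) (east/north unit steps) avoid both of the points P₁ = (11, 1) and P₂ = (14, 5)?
Number of paths = 2202468582

Inclusion–exclusion. Total paths: C(34, 16) = 2203961430. Through P₁: C(12, 11)·C(22, 5) = 316008. Through P₂: C(19, 14)·C(15, 2) = 1220940. Since P₁ is strictly southwest of P₂, a monotone path through both must visit P₁ then P₂; paths through both = C(12, 11)·C(7, 3)·C(15, 2) = 44100. Avoid both = 2203961430 − 316008 − 1220940 + 44100 = 2202468582.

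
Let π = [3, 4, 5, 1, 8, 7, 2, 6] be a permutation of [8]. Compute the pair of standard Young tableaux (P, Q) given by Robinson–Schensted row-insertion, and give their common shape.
P = [1, 2, 5, 6] / [3, 4, 7] / [8];  Q = [1, 2, 3, 5] / [4, 6, 8] / [7];  common shape = (4, 3, 1)

Row-insert the values π_1, π_2, … into P one at a time, bumping the leftmost entry strictly greater than the inserted value down to the next row. The recording tableau Q records, in position (i, j), the step at which that cell was added to P.
  Insert 3 (step 1): P = [3];  Q = [1]
  Insert 4 (step 2): P = [3, 4];  Q = [1, 2]
  Insert 5 (step 3): P = [3, 4, 5];  Q = [1, 2, 3]
  Insert 1 (step 4): P = [1, 4, 5] / [3];  Q = [1, 2, 3] / [4]
  Insert 8 (step 5): P = [1, 4, 5, 8] / [3];  Q = [1, 2, 3, 5] / [4]
  Insert 7 (step 6): P = [1, 4, 5, 7] / [3, 8];  Q = [1, 2, 3, 5] / [4, 6]
  Insert 2 (step 7): P = [1, 2, 5, 7] / [3, 4] / [8];  Q = [1, 2, 3, 5] / [4, 6] / [7]
  Insert 6 (step 8): P = [1, 2, 5, 6] / [3, 4, 7] / [8];  Q = [1, 2, 3, 5] / [4, 6, 8] / [7]
Final shape: (4, 3, 1).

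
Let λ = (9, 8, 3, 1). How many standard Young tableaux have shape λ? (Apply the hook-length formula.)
# SYT of shape (9, 8, 3, 1) = 34918884

Hook-length formula: f^λ = n! / Π hook(c), product over all cells c of the Young diagram. For λ = (9, 8, 3, 1), n = 21 boxes. Hook lengths by row (left-to-right, top-to-bottom): [12, 10, 9, 7, 6, 5, 4, 3, 1]; [10, 8, 7, 5, 4, 3, 2, 1]; [4, 2, 1]; [1]. Product of hooks = 1463132160000. So f^λ = 21! / 1463132160000 = 51090942171709440000 / 1463132160000 = 34918884.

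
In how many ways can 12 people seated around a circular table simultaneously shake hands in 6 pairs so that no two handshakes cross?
C_6 = 132

These noncrossing handshakes are counted by the Catalan number C_n = (1/(n + 1)) · C(2n, n). For n = 6: C_6 = (1/7) · C(12, 6) = 924/7 = 132.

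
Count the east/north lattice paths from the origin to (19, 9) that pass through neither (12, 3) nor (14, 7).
Number of paths = 3827565

Inclusion–exclusion. Total paths: C(28, 19) = 6906900. Through P₁: C(15, 12)·C(13, 7) = 780780. Through P₂: C(21, 14)·C(7, 5) = 2441880. Since P₁ is strictly southwest of P₂, a monotone path through both must visit P₁ then P₂; paths through both = C(15, 12)·C(6, 2)·C(7, 5) = 143325. Avoid both = 6906900 − 780780 − 2441880 + 143325 = 3827565.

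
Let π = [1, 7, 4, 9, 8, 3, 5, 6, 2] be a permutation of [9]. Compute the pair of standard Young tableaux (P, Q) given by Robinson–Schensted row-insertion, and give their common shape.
P = [1, 2, 5, 6] / [3, 8] / [4, 9] / [7];  Q = [1, 2, 4, 8] / [3, 5] / [6, 7] / [9];  common shape = (4, 2, 2, 1)

Row-insert the values π_1, π_2, … into P one at a time, bumping the leftmost entry strictly greater than the inserted value down to the next row. The recording tableau Q records, in position (i, j), the step at which that cell was added to P.
  Insert 1 (step 1): P = [1];  Q = [1]
  Insert 7 (step 2): P = [1, 7];  Q = [1, 2]
  Insert 4 (step 3): P = [1, 4] / [7];  Q = [1, 2] / [3]
  Insert 9 (step 4): P = [1, 4, 9] / [7];  Q = [1, 2, 4] / [3]
  Insert 8 (step 5): P = [1, 4, 8] / [7, 9];  Q = [1, 2, 4] / [3, 5]
  Insert 3 (step 6): P = [1, 3, 8] / [4, 9] / [7];  Q = [1, 2, 4] / [3, 5] / [6]
  Insert 5 (step 7): P = [1, 3, 5] / [4, 8] / [7, 9];  Q = [1, 2, 4] / [3, 5] / [6, 7]
  Insert 6 (step 8): P = [1, 3, 5, 6] / [4, 8] / [7, 9];  Q = [1, 2, 4, 8] / [3, 5] / [6, 7]
  Insert 2 (step 9): P = [1, 2, 5, 6] / [3, 8] / [4, 9] / [7];  Q = [1, 2, 4, 8] / [3, 5] / [6, 7] / [9]
Final shape: (4, 2, 2, 1).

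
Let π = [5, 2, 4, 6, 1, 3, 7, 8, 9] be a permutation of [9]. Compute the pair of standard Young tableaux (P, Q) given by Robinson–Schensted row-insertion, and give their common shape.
P = [1, 3, 6, 7, 8, 9] / [2, 4] / [5];  Q = [1, 3, 4, 7, 8, 9] / [2, 6] / [5];  common shape = (6, 2, 1)

Row-insert the values π_1, π_2, … into P one at a time, bumping the leftmost entry strictly greater than the inserted value down to the next row. The recording tableau Q records, in position (i, j), the step at which that cell was added to P.
  Insert 5 (step 1): P = [5];  Q = [1]
  Insert 2 (step 2): P = [2] / [5];  Q = [1] / [2]
  Insert 4 (step 3): P = [2, 4] / [5];  Q = [1, 3] / [2]
  Insert 6 (step 4): P = [2, 4, 6] / [5];  Q = [1, 3, 4] / [2]
  Insert 1 (step 5): P = [1, 4, 6] / [2] / [5];  Q = [1, 3, 4] / [2] / [5]
  Insert 3 (step 6): P = [1, 3, 6] / [2, 4] / [5];  Q = [1, 3, 4] / [2, 6] / [5]
  Insert 7 (step 7): P = [1, 3, 6, 7] / [2, 4] / [5];  Q = [1, 3, 4, 7] / [2, 6] / [5]
  Insert 8 (step 8): P = [1, 3, 6, 7, 8] / [2, 4] / [5];  Q = [1, 3, 4, 7, 8] / [2, 6] / [5]
  Insert 9 (step 9): P = [1, 3, 6, 7, 8, 9] / [2, 4] / [5];  Q = [1, 3, 4, 7, 8, 9] / [2, 6] / [5]
Final shape: (6, 2, 1).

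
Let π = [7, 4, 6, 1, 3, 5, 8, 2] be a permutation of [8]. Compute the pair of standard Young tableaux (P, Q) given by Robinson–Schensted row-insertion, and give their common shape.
P = [1, 2, 5, 8] / [3, 6] / [4] / [7];  Q = [1, 3, 6, 7] / [2, 5] / [4] / [8];  common shape = (4, 2, 1, 1)

Row-insert the values π_1, π_2, … into P one at a time, bumping the leftmost entry strictly greater than the inserted value down to the next row. The recording tableau Q records, in position (i, j), the step at which that cell was added to P.
  Insert 7 (step 1): P = [7];  Q = [1]
  Insert 4 (step 2): P = [4] / [7];  Q = [1] / [2]
  Insert 6 (step 3): P = [4, 6] / [7];  Q = [1, 3] / [2]
  Insert 1 (step 4): P = [1, 6] / [4] / [7];  Q = [1, 3] / [2] / [4]
  Insert 3 (step 5): P = [1, 3] / [4, 6] / [7];  Q = [1, 3] / [2, 5] / [4]
  Insert 5 (step 6): P = [1, 3, 5] / [4, 6] / [7];  Q = [1, 3, 6] / [2, 5] / [4]
  Insert 8 (step 7): P = [1, 3, 5, 8] / [4, 6] / [7];  Q = [1, 3, 6, 7] / [2, 5] / [4]
  Insert 2 (step 8): P = [1, 2, 5, 8] / [3, 6] / [4] / [7];  Q = [1, 3, 6, 7] / [2, 5] / [4] / [8]
Final shape: (4, 2, 1, 1).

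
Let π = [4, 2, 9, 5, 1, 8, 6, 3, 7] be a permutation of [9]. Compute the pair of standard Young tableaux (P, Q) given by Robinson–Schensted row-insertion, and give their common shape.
P = [1, 3, 6, 7] / [2, 5] / [4, 8] / [9];  Q = [1, 3, 6, 9] / [2, 4] / [5, 7] / [8];  common shape = (4, 2, 2, 1)

Row-insert the values π_1, π_2, … into P one at a time, bumping the leftmost entry strictly greater than the inserted value down to the next row. The recording tableau Q records, in position (i, j), the step at which that cell was added to P.
  Insert 4 (step 1): P = [4];  Q = [1]
  Insert 2 (step 2): P = [2] / [4];  Q = [1] / [2]
  Insert 9 (step 3): P = [2, 9] / [4];  Q = [1, 3] / [2]
  Insert 5 (step 4): P = [2, 5] / [4, 9];  Q = [1, 3] / [2, 4]
  Insert 1 (step 5): P = [1, 5] / [2, 9] / [4];  Q = [1, 3] / [2, 4] / [5]
  Insert 8 (step 6): P = [1, 5, 8] / [2, 9] / [4];  Q = [1, 3, 6] / [2, 4] / [5]
  Insert 6 (step 7): P = [1, 5, 6] / [2, 8] / [4, 9];  Q = [1, 3, 6] / [2, 4] / [5, 7]
  Insert 3 (step 8): P = [1, 3, 6] / [2, 5] / [4, 8] / [9];  Q = [1, 3, 6] / [2, 4] / [5, 7] / [8]
  Insert 7 (step 9): P = [1, 3, 6, 7] / [2, 5] / [4, 8] / [9];  Q = [1, 3, 6, 9] / [2, 4] / [5, 7] / [8]
Final shape: (4, 2, 2, 1).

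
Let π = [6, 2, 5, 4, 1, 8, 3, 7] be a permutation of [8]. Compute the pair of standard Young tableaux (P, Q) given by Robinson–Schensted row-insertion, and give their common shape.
P = [1, 3, 7] / [2, 4, 8] / [5] / [6];  Q = [1, 3, 6] / [2, 7, 8] / [4] / [5];  common shape = (3, 3, 1, 1)

Row-insert the values π_1, π_2, … into P one at a time, bumping the leftmost entry strictly greater than the inserted value down to the next row. The recording tableau Q records, in position (i, j), the step at which that cell was added to P.
  Insert 6 (step 1): P = [6];  Q = [1]
  Insert 2 (step 2): P = [2] / [6];  Q = [1] / [2]
  Insert 5 (step 3): P = [2, 5] / [6];  Q = [1, 3] / [2]
  Insert 4 (step 4): P = [2, 4] / [5] / [6];  Q = [1, 3] / [2] / [4]
  Insert 1 (step 5): P = [1, 4] / [2] / [5] / [6];  Q = [1, 3] / [2] / [4] / [5]
  Insert 8 (step 6): P = [1, 4, 8] / [2] / [5] / [6];  Q = [1, 3, 6] / [2] / [4] / [5]
  Insert 3 (step 7): P = [1, 3, 8] / [2, 4] / [5] / [6];  Q = [1, 3, 6] / [2, 7] / [4] / [5]
  Insert 7 (step 8): P = [1, 3, 7] / [2, 4, 8] / [5] / [6];  Q = [1, 3, 6] / [2, 7, 8] / [4] / [5]
Final shape: (3, 3, 1, 1).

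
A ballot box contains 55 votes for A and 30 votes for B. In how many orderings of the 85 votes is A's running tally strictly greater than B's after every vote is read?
Strict-lead orderings = 24602724012065200508640

Total orderings of the 85 votes with 55 for A: C(85, 55) = 83649261641021681729376. By the Bertrand ballot formula (Cycle Lemma / reflection principle), the number of orderings in which A is strictly ahead of B throughout is (p − q)/(p + q) · C(p + q, p) = (55 − 30)/(55 + 30) · 83649261641021681729376 = 24602724012065200508640.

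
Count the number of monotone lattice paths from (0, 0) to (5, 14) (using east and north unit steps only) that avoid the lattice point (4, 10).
Number of paths = 6623

Total paths from (0, 0) to (5, 14): C(19, 5) = 11628. Paths through (4, 10): (paths (0, 0) → (4, 10)) × (paths (4, 10) → (5, 14)) = C(14, 4) · C(5, 1) = 1001 · 5 = 5005. Avoidance count = 11628 − 5005 = 6623.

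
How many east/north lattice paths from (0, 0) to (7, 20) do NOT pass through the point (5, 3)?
Number of paths = 878454

Total paths from (0, 0) to (7, 20): C(27, 7) = 888030. Paths through (5, 3): (paths (0, 0) → (5, 3)) × (paths (5, 3) → (7, 20)) = C(8, 5) · C(19, 2) = 56 · 171 = 9576. Avoidance count = 888030 − 9576 = 878454.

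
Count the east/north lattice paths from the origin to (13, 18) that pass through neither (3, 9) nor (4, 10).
Number of paths = 172292005

Inclusion–exclusion. Total paths: C(31, 13) = 206253075. Through P₁: C(12, 3)·C(19, 10) = 20323160. Through P₂: C(14, 4)·C(17, 9) = 24334310. Since P₁ is strictly southwest of P₂, a monotone path through both must visit P₁ then P₂; paths through both = C(12, 3)·C(2, 1)·C(17, 9) = 10696400. Avoid both = 206253075 − 20323160 − 24334310 + 10696400 = 172292005.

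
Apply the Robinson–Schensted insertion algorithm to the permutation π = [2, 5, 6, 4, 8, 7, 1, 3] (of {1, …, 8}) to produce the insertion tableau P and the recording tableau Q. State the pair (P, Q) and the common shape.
P = [1, 3, 6, 7] / [2, 4] / [5, 8];  Q = [1, 2, 3, 5] / [4, 6] / [7, 8];  common shape = (4, 2, 2)

Row-insert the values π_1, π_2, … into P one at a time, bumping the leftmost entry strictly greater than the inserted value down to the next row. The recording tableau Q records, in position (i, j), the step at which that cell was added to P.
  Insert 2 (step 1): P = [2];  Q = [1]
  Insert 5 (step 2): P = [2, 5];  Q = [1, 2]
  Insert 6 (step 3): P = [2, 5, 6];  Q = [1, 2, 3]
  Insert 4 (step 4): P = [2, 4, 6] / [5];  Q = [1, 2, 3] / [4]
  Insert 8 (step 5): P = [2, 4, 6, 8] / [5];  Q = [1, 2, 3, 5] / [4]
  Insert 7 (step 6): P = [2, 4, 6, 7] / [5, 8];  Q = [1, 2, 3, 5] / [4, 6]
  Insert 1 (step 7): P = [1, 4, 6, 7] / [2, 8] / [5];  Q = [1, 2, 3, 5] / [4, 6] / [7]
  Insert 3 (step 8): P = [1, 3, 6, 7] / [2, 4] / [5, 8];  Q = [1, 2, 3, 5] / [4, 6] / [7, 8]
Final shape: (4, 2, 2).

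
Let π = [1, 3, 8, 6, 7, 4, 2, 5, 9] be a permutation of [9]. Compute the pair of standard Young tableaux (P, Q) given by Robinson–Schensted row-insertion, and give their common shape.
P = [1, 2, 4, 5, 9] / [3, 7] / [6] / [8];  Q = [1, 2, 3, 5, 9] / [4, 8] / [6] / [7];  common shape = (5, 2, 1, 1)

Row-insert the values π_1, π_2, … into P one at a time, bumping the leftmost entry strictly greater than the inserted value down to the next row. The recording tableau Q records, in position (i, j), the step at which that cell was added to P.
  Insert 1 (step 1): P = [1];  Q = [1]
  Insert 3 (step 2): P = [1, 3];  Q = [1, 2]
  Insert 8 (step 3): P = [1, 3, 8];  Q = [1, 2, 3]
  Insert 6 (step 4): P = [1, 3, 6] / [8];  Q = [1, 2, 3] / [4]
  Insert 7 (step 5): P = [1, 3, 6, 7] / [8];  Q = [1, 2, 3, 5] / [4]
  Insert 4 (step 6): P = [1, 3, 4, 7] / [6] / [8];  Q = [1, 2, 3, 5] / [4] / [6]
  Insert 2 (step 7): P = [1, 2, 4, 7] / [3] / [6] / [8];  Q = [1, 2, 3, 5] / [4] / [6] / [7]
  Insert 5 (step 8): P = [1, 2, 4, 5] / [3, 7] / [6] / [8];  Q = [1, 2, 3, 5] / [4, 8] / [6] / [7]
  Insert 9 (step 9): P = [1, 2, 4, 5, 9] / [3, 7] / [6] / [8];  Q = [1, 2, 3, 5, 9] / [4, 8] / [6] / [7]
Final shape: (5, 2, 1, 1).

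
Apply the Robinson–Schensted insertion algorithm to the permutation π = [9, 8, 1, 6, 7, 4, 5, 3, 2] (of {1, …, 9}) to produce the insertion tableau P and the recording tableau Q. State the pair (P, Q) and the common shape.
P = [1, 2, 5] / [3, 7] / [4] / [6] / [8] / [9];  Q = [1, 4, 5] / [2, 7] / [3] / [6] / [8] / [9];  common shape = (3, 2, 1, 1, 1, 1)

Row-insert the values π_1, π_2, … into P one at a time, bumping the leftmost entry strictly greater than the inserted value down to the next row. The recording tableau Q records, in position (i, j), the step at which that cell was added to P.
  Insert 9 (step 1): P = [9];  Q = [1]
  Insert 8 (step 2): P = [8] / [9];  Q = [1] / [2]
  Insert 1 (step 3): P = [1] / [8] / [9];  Q = [1] / [2] / [3]
  Insert 6 (step 4): P = [1, 6] / [8] / [9];  Q = [1, 4] / [2] / [3]
  Insert 7 (step 5): P = [1, 6, 7] / [8] / [9];  Q = [1, 4, 5] / [2] / [3]
  Insert 4 (step 6): P = [1, 4, 7] / [6] / [8] / [9];  Q = [1, 4, 5] / [2] / [3] / [6]
  Insert 5 (step 7): P = [1, 4, 5] / [6, 7] / [8] / [9];  Q = [1, 4, 5] / [2, 7] / [3] / [6]
  Insert 3 (step 8): P = [1, 3, 5] / [4, 7] / [6] / [8] / [9];  Q = [1, 4, 5] / [2, 7] / [3] / [6] / [8]
  Insert 2 (step 9): P = [1, 2, 5] / [3, 7] / [4] / [6] / [8] / [9];  Q = [1, 4, 5] / [2, 7] / [3] / [6] / [8] / [9]
Final shape: (3, 2, 1, 1, 1, 1).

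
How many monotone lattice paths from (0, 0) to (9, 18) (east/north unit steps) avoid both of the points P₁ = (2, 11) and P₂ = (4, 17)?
Number of paths = 4396323

Inclusion–exclusion. Total paths: C(27, 9) = 4686825. Through P₁: C(13, 2)·C(14, 7) = 267696. Through P₂: C(21, 4)·C(6, 5) = 35910. Since P₁ is strictly southwest of P₂, a monotone path through both must visit P₁ then P₂; paths through both = C(13, 2)·C(8, 2)·C(6, 5) = 13104. Avoid both = 4686825 − 267696 − 35910 + 13104 = 4396323.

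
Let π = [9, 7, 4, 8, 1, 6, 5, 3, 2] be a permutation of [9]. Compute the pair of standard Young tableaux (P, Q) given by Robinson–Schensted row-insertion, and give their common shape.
P = [1, 2] / [3, 5] / [4, 8] / [6] / [7] / [9];  Q = [1, 4] / [2, 6] / [3, 7] / [5] / [8] / [9];  common shape = (2, 2, 2, 1, 1, 1)

Row-insert the values π_1, π_2, … into P one at a time, bumping the leftmost entry strictly greater than the inserted value down to the next row. The recording tableau Q records, in position (i, j), the step at which that cell was added to P.
  Insert 9 (step 1): P = [9];  Q = [1]
  Insert 7 (step 2): P = [7] / [9];  Q = [1] / [2]
  Insert 4 (step 3): P = [4] / [7] / [9];  Q = [1] / [2] / [3]
  Insert 8 (step 4): P = [4, 8] / [7] / [9];  Q = [1, 4] / [2] / [3]
  Insert 1 (step 5): P = [1, 8] / [4] / [7] / [9];  Q = [1, 4] / [2] / [3] / [5]
  Insert 6 (step 6): P = [1, 6] / [4, 8] / [7] / [9];  Q = [1, 4] / [2, 6] / [3] / [5]
  Insert 5 (step 7): P = [1, 5] / [4, 6] / [7, 8] / [9];  Q = [1, 4] / [2, 6] / [3, 7] / [5]
  Insert 3 (step 8): P = [1, 3] / [4, 5] / [6, 8] / [7] / [9];  Q = [1, 4] / [2, 6] / [3, 7] / [5] / [8]
  Insert 2 (step 9): P = [1, 2] / [3, 5] / [4, 8] / [6] / [7] / [9];  Q = [1, 4] / [2, 6] / [3, 7] / [5] / [8] / [9]
Final shape: (2, 2, 2, 1, 1, 1).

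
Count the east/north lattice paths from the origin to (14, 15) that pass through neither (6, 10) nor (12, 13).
Number of paths = 40086696

Inclusion–exclusion. Total paths: C(29, 14) = 77558760. Through P₁: C(16, 6)·C(13, 8) = 10306296. Through P₂: C(25, 12)·C(4, 2) = 31201800. Since P₁ is strictly southwest of P₂, a monotone path through both must visit P₁ then P₂; paths through both = C(16, 6)·C(9, 6)·C(4, 2) = 4036032. Avoid both = 77558760 − 10306296 − 31201800 + 4036032 = 40086696.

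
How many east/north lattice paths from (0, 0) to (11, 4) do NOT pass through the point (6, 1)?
Number of paths = 973

Total paths from (0, 0) to (11, 4): C(15, 11) = 1365. Paths through (6, 1): (paths (0, 0) → (6, 1)) × (paths (6, 1) → (11, 4)) = C(7, 6) · C(8, 5) = 7 · 56 = 392. Avoidance count = 1365 − 392 = 973.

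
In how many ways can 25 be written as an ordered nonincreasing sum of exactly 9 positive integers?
p(25, 9 parts) = 201

Partitions of n into exactly k parts are in bijection with partitions of n − k into at most k parts (subtract 1 from each part). So p(25, exactly 9) = p(16, parts ≤ 9). Computing via the recurrence p(m, j) = p(m, j−1) + p(m−j, j) gives 201.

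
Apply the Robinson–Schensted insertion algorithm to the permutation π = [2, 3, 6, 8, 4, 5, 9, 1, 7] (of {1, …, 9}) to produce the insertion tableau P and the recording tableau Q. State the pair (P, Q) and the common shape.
P = [1, 3, 4, 5, 7] / [2, 8, 9] / [6];  Q = [1, 2, 3, 4, 7] / [5, 6, 9] / [8];  common shape = (5, 3, 1)

Row-insert the values π_1, π_2, … into P one at a time, bumping the leftmost entry strictly greater than the inserted value down to the next row. The recording tableau Q records, in position (i, j), the step at which that cell was added to P.
  Insert 2 (step 1): P = [2];  Q = [1]
  Insert 3 (step 2): P = [2, 3];  Q = [1, 2]
  Insert 6 (step 3): P = [2, 3, 6];  Q = [1, 2, 3]
  Insert 8 (step 4): P = [2, 3, 6, 8];  Q = [1, 2, 3, 4]
  Insert 4 (step 5): P = [2, 3, 4, 8] / [6];  Q = [1, 2, 3, 4] / [5]
  Insert 5 (step 6): P = [2, 3, 4, 5] / [6, 8];  Q = [1, 2, 3, 4] / [5, 6]
  Insert 9 (step 7): P = [2, 3, 4, 5, 9] / [6, 8];  Q = [1, 2, 3, 4, 7] / [5, 6]
  Insert 1 (step 8): P = [1, 3, 4, 5, 9] / [2, 8] / [6];  Q = [1, 2, 3, 4, 7] / [5, 6] / [8]
  Insert 7 (step 9): P = [1, 3, 4, 5, 7] / [2, 8, 9] / [6];  Q = [1, 2, 3, 4, 7] / [5, 6, 9] / [8]
Final shape: (5, 3, 1).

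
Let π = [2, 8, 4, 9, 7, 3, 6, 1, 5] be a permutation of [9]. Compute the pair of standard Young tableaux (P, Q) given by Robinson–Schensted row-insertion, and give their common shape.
P = [1, 3, 5] / [2, 6] / [4, 7] / [8, 9];  Q = [1, 2, 4] / [3, 5] / [6, 7] / [8, 9];  common shape = (3, 2, 2, 2)

Row-insert the values π_1, π_2, … into P one at a time, bumping the leftmost entry strictly greater than the inserted value down to the next row. The recording tableau Q records, in position (i, j), the step at which that cell was added to P.
  Insert 2 (step 1): P = [2];  Q = [1]
  Insert 8 (step 2): P = [2, 8];  Q = [1, 2]
  Insert 4 (step 3): P = [2, 4] / [8];  Q = [1, 2] / [3]
  Insert 9 (step 4): P = [2, 4, 9] / [8];  Q = [1, 2, 4] / [3]
  Insert 7 (step 5): P = [2, 4, 7] / [8, 9];  Q = [1, 2, 4] / [3, 5]
  Insert 3 (step 6): P = [2, 3, 7] / [4, 9] / [8];  Q = [1, 2, 4] / [3, 5] / [6]
  Insert 6 (step 7): P = [2, 3, 6] / [4, 7] / [8, 9];  Q = [1, 2, 4] / [3, 5] / [6, 7]
  Insert 1 (step 8): P = [1, 3, 6] / [2, 7] / [4, 9] / [8];  Q = [1, 2, 4] / [3, 5] / [6, 7] / [8]
  Insert 5 (step 9): P = [1, 3, 5] / [2, 6] / [4, 7] / [8, 9];  Q = [1, 2, 4] / [3, 5] / [6, 7] / [8, 9]
Final shape: (3, 2, 2, 2).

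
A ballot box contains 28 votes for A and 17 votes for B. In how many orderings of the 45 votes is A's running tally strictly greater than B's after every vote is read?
Strict-lead orderings = 269638992062

Total orderings of the 45 votes with 28 for A: C(45, 28) = 1103068603890. By the Bertrand ballot formula (Cycle Lemma / reflection principle), the number of orderings in which A is strictly ahead of B throughout is (p − q)/(p + q) · C(p + q, p) = (28 − 17)/(28 + 17) · 1103068603890 = 269638992062.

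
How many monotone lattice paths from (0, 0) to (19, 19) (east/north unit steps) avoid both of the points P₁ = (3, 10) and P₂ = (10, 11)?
Number of paths = 26242068270

Inclusion–exclusion. Total paths: C(38, 19) = 35345263800. Through P₁: C(13, 3)·C(25, 16) = 584290850. Through P₂: C(21, 10)·C(17, 9) = 8574525960. Since P₁ is strictly southwest of P₂, a monotone path through both must visit P₁ then P₂; paths through both = C(13, 3)·C(8, 7)·C(17, 9) = 55621280. Avoid both = 35345263800 − 584290850 − 8574525960 + 55621280 = 26242068270.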